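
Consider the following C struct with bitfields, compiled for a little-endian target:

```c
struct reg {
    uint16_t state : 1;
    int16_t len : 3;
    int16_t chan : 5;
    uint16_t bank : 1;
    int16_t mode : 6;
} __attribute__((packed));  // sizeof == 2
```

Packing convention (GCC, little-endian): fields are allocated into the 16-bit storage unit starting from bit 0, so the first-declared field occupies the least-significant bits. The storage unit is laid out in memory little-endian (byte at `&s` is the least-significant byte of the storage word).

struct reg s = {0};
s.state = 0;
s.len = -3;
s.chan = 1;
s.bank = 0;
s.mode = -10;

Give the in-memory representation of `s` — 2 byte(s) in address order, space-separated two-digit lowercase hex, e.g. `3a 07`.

state (1b) val=0 bits=0x0 at bit 0: 0x0000
len (3b) val=-3 bits=0x5 at bit 1: 0x000a
chan (5b) val=1 bits=0x1 at bit 4: 0x001a
bank (1b) val=0 bits=0x0 at bit 9: 0x001a
mode (6b) val=-10 bits=0x36 at bit 10: 0xd81a
word = 0xd81a → little-endian bytes:
  [0]=0x1a  [1]=0xd8

1a d8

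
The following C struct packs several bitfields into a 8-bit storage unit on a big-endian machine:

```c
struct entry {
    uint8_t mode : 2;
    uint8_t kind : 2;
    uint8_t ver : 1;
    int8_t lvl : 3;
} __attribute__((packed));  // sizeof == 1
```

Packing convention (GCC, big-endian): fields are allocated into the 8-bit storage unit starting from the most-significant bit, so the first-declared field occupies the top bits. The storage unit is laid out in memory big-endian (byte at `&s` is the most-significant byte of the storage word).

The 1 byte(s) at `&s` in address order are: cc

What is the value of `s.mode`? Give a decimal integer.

3

[0]=0xcc (big-endian) → word 0xcc
mode:2 @ bit 6 → (0xcc>>6)&0x3 = 0x3  ←
kind:2 @ bit 4 → (0xcc>>4)&0x3 = 0x0
ver:1 @ bit 3 → (0xcc>>3)&0x1 = 0x1
lvl:3 @ bit 0 → (0xcc>>0)&0x7 = 0x4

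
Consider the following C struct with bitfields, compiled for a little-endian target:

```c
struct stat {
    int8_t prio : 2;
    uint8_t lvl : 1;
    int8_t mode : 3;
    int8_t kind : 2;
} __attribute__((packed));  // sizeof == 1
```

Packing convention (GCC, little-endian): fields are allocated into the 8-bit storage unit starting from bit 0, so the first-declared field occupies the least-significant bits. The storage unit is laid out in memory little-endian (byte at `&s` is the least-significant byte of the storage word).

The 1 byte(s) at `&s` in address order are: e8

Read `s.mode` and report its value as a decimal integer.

[0]=0xe8 (little-endian) → word 0xe8
prio [0+:2] = (word>>0) & 0x3 = 0
lvl [2+:1] = (word>>2) & 0x1 = 0
mode [3+:3] = (word>>3) & 0x7 = 5  ←
kind [6+:2] = (word>>6) & 0x3 = 3
mode signed 3b, MSB=1: 5 - 8 = -3

-3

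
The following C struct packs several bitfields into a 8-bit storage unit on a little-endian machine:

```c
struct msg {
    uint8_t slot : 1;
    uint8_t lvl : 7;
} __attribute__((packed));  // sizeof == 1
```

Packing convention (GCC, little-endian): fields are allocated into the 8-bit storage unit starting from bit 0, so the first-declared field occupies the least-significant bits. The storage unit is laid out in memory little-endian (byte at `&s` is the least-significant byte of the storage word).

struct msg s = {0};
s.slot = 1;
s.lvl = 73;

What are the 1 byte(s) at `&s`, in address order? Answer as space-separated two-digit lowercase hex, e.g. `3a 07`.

slot (1b) val=1 bits=0x1 at bit 0: 0x01
lvl (7b) val=73 bits=0x49 at bit 1: 0x93
word = 0x93 → little-endian bytes:
  [0]=0x93

93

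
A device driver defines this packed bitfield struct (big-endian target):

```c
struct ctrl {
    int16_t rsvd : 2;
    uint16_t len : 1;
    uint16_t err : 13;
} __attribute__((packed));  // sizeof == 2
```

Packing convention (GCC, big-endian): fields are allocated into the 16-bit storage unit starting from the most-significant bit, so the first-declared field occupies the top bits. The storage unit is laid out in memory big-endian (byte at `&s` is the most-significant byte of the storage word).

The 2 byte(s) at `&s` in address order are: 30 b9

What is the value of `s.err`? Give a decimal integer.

4281

[0]=0x30 [1]=0xb9 (big-endian) → word 0x30b9
rsvd [14+:2] = (word>>14) & 0x3 = 0
len [13+:1] = (word>>13) & 0x1 = 1
err [0+:13] = (word>>0) & 0x1fff = 4281  ←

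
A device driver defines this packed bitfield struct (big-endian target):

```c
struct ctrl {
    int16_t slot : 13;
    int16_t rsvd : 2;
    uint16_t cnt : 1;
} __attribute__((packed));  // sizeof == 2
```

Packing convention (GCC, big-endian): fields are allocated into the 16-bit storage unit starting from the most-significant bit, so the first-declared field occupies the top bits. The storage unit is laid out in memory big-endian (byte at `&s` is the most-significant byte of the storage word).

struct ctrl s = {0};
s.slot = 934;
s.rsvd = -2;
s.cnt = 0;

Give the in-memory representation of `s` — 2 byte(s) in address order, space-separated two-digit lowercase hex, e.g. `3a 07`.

1d 34

[3+:13] slot=934 & 0x1fff = 0x3a6; word=0x1d30
[1+:2] rsvd=-2 & 0x3 = 0x2; word=0x1d34
[0+:1] cnt=0 & 0x1 = 0x0; word=0x1d34
word = 0x1d34 → big-endian bytes:
  [0]=0x1d  [1]=0x34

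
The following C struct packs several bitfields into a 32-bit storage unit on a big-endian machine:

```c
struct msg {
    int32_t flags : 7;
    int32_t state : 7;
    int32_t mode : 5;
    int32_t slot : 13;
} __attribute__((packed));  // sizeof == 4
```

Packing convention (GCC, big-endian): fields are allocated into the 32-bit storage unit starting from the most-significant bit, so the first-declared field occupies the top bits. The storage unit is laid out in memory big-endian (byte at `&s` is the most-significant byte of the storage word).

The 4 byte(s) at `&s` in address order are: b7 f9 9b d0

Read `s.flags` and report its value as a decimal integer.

[0]=0xb7 [1]=0xf9 [2]=0x9b [3]=0xd0 (big-endian) → word 0xb7f99bd0
flags:7 @ bit 25 → (0xb7f99bd0>>25)&0x7f = 0x5b  ←
state:7 @ bit 18 → (0xb7f99bd0>>18)&0x7f = 0x7e
mode:5 @ bit 13 → (0xb7f99bd0>>13)&0x1f = 0xc
slot:13 @ bit 0 → (0xb7f99bd0>>0)&0x1fff = 0x1bd0
flags signed 7b, MSB=1: 91 - 128 = -37

-37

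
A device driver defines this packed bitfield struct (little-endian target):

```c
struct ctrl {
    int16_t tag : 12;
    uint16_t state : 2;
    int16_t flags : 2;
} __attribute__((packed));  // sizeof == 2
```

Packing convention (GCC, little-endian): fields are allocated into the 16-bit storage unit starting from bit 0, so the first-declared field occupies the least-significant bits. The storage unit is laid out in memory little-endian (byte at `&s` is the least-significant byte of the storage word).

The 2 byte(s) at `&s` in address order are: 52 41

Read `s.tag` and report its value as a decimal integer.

[0]=0x52 [1]=0x41 (little-endian) → word 0x4152
tag [0+:12] = (word>>0) & 0xfff = 338  ←
state [12+:2] = (word>>12) & 0x3 = 0
flags [14+:2] = (word>>14) & 0x3 = 1
tag signed 12b, MSB=0: value = 338

338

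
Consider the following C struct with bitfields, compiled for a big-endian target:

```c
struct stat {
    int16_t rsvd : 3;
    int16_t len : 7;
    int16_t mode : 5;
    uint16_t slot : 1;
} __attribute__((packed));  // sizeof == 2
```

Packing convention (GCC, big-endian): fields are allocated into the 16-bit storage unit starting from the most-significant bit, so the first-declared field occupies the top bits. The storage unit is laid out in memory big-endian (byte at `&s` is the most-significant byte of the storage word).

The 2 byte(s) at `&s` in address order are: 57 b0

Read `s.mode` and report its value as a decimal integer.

-8

[0]=0x57 [1]=0xb0 (big-endian) → word 0x57b0
rsvd:3 @ bit 13 → (0x57b0>>13)&0x7 = 0x2
len:7 @ bit 6 → (0x57b0>>6)&0x7f = 0x5e
mode:5 @ bit 1 → (0x57b0>>1)&0x1f = 0x18  ←
slot:1 @ bit 0 → (0x57b0>>0)&0x1 = 0x0
mode signed 5b, MSB=1: 24 - 32 = -8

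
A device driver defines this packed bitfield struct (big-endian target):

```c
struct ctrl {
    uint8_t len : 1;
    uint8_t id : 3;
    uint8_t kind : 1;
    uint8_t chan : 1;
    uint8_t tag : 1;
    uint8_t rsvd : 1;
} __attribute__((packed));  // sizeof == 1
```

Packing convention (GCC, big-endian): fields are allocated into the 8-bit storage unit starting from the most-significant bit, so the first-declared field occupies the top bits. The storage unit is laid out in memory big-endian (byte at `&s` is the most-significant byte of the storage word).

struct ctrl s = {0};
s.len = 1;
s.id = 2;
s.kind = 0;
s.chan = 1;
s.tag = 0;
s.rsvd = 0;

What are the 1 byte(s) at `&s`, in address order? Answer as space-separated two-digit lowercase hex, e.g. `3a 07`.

[7+:1] len=1 & 0x1 = 0x1; word=0x80
[4+:3] id=2 & 0x7 = 0x2; word=0xa0
[3+:1] kind=0 & 0x1 = 0x0; word=0xa0
[2+:1] chan=1 & 0x1 = 0x1; word=0xa4
[1+:1] tag=0 & 0x1 = 0x0; word=0xa4
[0+:1] rsvd=0 & 0x1 = 0x0; word=0xa4
word = 0xa4 → big-endian bytes:
  [0]=0xa4

a4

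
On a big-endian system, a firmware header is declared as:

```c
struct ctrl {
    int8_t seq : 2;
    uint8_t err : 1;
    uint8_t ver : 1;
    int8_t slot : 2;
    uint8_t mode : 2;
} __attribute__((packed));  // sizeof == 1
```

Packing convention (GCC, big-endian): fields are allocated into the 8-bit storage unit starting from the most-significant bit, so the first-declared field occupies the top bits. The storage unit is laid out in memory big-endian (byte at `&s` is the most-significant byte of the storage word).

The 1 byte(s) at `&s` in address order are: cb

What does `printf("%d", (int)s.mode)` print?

3

[0]=0xcb (big-endian) → word 0xcb
seq:2 @ bit 6 → (0xcb>>6)&0x3 = 0x3
err:1 @ bit 5 → (0xcb>>5)&0x1 = 0x0
ver:1 @ bit 4 → (0xcb>>4)&0x1 = 0x0
slot:2 @ bit 2 → (0xcb>>2)&0x3 = 0x2
mode:2 @ bit 0 → (0xcb>>0)&0x3 = 0x3  ←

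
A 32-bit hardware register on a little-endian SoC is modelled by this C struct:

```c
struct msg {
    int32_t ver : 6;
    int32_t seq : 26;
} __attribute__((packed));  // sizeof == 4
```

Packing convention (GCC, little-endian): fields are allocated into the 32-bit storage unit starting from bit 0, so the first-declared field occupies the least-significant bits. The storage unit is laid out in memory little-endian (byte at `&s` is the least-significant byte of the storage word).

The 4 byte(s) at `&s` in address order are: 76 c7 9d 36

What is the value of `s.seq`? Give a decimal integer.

[0]=0x76 [1]=0xc7 [2]=0x9d [3]=0x36 (little-endian) → word 0x369dc776
ver:6 @ bit 0 → (0x369dc776>>0)&0x3f = 0x36
seq:26 @ bit 6 → (0x369dc776>>6)&0x3ffffff = 0xda771d  ←
seq signed 26b, MSB=0: value = 14317341

14317341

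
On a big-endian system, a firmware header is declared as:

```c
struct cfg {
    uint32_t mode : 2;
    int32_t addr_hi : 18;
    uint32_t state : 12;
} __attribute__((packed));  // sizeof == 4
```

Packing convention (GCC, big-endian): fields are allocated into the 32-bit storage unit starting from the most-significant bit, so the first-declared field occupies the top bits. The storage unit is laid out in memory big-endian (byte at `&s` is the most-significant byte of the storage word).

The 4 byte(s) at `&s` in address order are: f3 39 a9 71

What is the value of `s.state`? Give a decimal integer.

2417

[0]=0xf3 [1]=0x39 [2]=0xa9 [3]=0x71 (big-endian) → word 0xf339a971
mode [30+:2] = (word>>30) & 0x3 = 3
addr_hi [12+:18] = (word>>12) & 0x3ffff = 209818
state [0+:12] = (word>>0) & 0xfff = 2417  ←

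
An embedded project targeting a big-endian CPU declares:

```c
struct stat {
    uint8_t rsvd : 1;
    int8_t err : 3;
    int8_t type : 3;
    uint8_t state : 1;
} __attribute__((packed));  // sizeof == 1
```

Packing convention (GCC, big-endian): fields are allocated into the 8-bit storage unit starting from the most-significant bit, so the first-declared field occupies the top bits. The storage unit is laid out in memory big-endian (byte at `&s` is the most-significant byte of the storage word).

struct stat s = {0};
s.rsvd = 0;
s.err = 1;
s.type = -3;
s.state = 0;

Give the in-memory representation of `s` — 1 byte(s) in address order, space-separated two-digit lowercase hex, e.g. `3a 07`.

rsvd (1b) val=0 bits=0x0 at bit 7: 0x00
err (3b) val=1 bits=0x1 at bit 4: 0x10
type (3b) val=-3 bits=0x5 at bit 1: 0x1a
state (1b) val=0 bits=0x0 at bit 0: 0x1a
word = 0x1a → big-endian bytes:
  [0]=0x1a

1a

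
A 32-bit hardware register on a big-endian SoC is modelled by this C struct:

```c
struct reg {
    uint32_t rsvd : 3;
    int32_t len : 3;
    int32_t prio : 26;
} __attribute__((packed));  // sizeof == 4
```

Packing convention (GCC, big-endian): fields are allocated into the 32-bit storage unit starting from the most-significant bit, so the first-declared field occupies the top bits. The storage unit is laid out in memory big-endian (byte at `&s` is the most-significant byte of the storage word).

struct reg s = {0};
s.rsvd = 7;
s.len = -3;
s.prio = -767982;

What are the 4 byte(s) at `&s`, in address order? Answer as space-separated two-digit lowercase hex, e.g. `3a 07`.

rsvd (3b) val=7 bits=0x7 at bit 29: 0xe0000000
len (3b) val=-3 bits=0x5 at bit 26: 0xf4000000
prio (26b) val=-767982 bits=0x3f44812 at bit 0: 0xf7f44812
word = 0xf7f44812 → big-endian bytes:
  [0]=0xf7  [1]=0xf4  [2]=0x48  [3]=0x12

f7 f4 48 12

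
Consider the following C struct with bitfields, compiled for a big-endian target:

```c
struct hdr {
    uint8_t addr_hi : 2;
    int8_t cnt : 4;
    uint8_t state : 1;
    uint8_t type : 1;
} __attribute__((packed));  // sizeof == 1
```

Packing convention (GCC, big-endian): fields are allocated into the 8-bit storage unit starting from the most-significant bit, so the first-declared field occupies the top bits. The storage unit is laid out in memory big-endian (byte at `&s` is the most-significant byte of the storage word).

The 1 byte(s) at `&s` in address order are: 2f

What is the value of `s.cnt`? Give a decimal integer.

-5

[0]=0x2f (big-endian) → word 0x2f
addr_hi [6+:2] = (word>>6) & 0x3 = 0
cnt [2+:4] = (word>>2) & 0xf = 11  ←
state [1+:1] = (word>>1) & 0x1 = 1
type [0+:1] = (word>>0) & 0x1 = 1
cnt signed 4b, MSB=1: 11 - 16 = -5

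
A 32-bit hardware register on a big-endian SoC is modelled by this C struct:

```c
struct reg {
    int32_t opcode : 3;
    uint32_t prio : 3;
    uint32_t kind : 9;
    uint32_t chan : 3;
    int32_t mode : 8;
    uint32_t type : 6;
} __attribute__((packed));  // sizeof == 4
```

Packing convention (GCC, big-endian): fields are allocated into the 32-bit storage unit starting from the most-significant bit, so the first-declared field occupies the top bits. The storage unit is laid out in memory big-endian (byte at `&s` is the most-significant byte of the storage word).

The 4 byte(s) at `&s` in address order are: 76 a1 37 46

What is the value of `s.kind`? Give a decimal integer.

336

[0]=0x76 [1]=0xa1 [2]=0x37 [3]=0x46 (big-endian) → word 0x76a13746
opcode:3 @ bit 29 → (0x76a13746>>29)&0x7 = 0x3
prio:3 @ bit 26 → (0x76a13746>>26)&0x7 = 0x5
kind:9 @ bit 17 → (0x76a13746>>17)&0x1ff = 0x150  ←
chan:3 @ bit 14 → (0x76a13746>>14)&0x7 = 0x4
mode:8 @ bit 6 → (0x76a13746>>6)&0xff = 0xdd
type:6 @ bit 0 → (0x76a13746>>0)&0x3f = 0x6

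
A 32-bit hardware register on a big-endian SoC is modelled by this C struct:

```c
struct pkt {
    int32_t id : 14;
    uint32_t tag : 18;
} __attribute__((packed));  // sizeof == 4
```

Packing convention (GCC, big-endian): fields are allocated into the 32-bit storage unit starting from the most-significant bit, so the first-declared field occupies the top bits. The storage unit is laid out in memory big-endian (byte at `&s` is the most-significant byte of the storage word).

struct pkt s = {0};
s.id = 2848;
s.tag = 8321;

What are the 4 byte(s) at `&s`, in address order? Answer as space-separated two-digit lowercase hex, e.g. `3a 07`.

id (14b) val=2848 bits=0xb20 at bit 18: 0x2c800000
tag (18b) val=8321 bits=0x2081 at bit 0: 0x2c802081
word = 0x2c802081 → big-endian bytes:
  [0]=0x2c  [1]=0x80  [2]=0x20  [3]=0x81

2c 80 20 81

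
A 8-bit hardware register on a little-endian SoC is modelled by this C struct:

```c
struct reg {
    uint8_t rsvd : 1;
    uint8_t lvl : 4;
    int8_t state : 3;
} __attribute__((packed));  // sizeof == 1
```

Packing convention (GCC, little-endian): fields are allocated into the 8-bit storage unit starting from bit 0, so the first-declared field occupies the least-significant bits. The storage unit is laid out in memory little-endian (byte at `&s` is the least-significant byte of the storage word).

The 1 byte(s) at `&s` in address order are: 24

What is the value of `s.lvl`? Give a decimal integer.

[0]=0x24 (little-endian) → word 0x24
rsvd [0+:1] = (word>>0) & 0x1 = 0
lvl [1+:4] = (word>>1) & 0xf = 2  ←
state [5+:3] = (word>>5) & 0x7 = 1

2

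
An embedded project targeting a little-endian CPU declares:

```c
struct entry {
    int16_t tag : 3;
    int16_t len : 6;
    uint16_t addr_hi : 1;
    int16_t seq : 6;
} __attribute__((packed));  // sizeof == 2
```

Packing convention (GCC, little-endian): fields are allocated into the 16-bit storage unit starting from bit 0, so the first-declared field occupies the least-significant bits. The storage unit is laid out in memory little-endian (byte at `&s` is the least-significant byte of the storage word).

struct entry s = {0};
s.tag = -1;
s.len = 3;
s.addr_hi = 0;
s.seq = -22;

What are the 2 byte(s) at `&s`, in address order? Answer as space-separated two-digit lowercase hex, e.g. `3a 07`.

tag:3 = -1 → 0x7 << 0 → word 0x0007
len:6 = 3 → 0x3 << 3 → word 0x001f
addr_hi:1 = 0 → 0x0 << 9 → word 0x001f
seq:6 = -22 → 0x2a << 10 → word 0xa81f
word = 0xa81f → little-endian bytes:
  [0]=0x1f  [1]=0xa8

1f a8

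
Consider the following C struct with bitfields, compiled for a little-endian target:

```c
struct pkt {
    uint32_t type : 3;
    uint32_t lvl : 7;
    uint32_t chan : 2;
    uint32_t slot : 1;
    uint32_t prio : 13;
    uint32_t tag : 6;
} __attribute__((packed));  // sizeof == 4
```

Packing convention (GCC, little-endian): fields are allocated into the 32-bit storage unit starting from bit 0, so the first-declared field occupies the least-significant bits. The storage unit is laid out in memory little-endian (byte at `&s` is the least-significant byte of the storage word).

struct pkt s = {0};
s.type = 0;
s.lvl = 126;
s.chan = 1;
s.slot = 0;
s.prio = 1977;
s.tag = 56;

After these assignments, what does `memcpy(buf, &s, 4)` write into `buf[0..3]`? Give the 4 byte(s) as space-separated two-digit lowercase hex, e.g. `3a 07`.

type (3b) val=0 bits=0x0 at bit 0: 0x00000000
lvl (7b) val=126 bits=0x7e at bit 3: 0x000003f0
chan (2b) val=1 bits=0x1 at bit 10: 0x000007f0
slot (1b) val=0 bits=0x0 at bit 12: 0x000007f0
prio (13b) val=1977 bits=0x7b9 at bit 13: 0x00f727f0
tag (6b) val=56 bits=0x38 at bit 26: 0xe0f727f0
word = 0xe0f727f0 → little-endian bytes:
  [0]=0xf0  [1]=0x27  [2]=0xf7  [3]=0xe0

f0 27 f7 e0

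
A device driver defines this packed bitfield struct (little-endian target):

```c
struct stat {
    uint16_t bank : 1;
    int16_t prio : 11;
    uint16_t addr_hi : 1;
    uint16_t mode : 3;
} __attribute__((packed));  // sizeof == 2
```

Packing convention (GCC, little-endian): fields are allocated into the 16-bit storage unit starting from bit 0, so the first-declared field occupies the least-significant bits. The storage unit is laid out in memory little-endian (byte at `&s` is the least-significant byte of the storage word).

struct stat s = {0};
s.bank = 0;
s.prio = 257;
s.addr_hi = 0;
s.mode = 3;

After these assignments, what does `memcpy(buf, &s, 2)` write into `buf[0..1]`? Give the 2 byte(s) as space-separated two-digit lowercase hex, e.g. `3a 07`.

02 62

bank (1b) val=0 bits=0x0 at bit 0: 0x0000
prio (11b) val=257 bits=0x101 at bit 1: 0x0202
addr_hi (1b) val=0 bits=0x0 at bit 12: 0x0202
mode (3b) val=3 bits=0x3 at bit 13: 0x6202
word = 0x6202 → little-endian bytes:
  [0]=0x02  [1]=0x62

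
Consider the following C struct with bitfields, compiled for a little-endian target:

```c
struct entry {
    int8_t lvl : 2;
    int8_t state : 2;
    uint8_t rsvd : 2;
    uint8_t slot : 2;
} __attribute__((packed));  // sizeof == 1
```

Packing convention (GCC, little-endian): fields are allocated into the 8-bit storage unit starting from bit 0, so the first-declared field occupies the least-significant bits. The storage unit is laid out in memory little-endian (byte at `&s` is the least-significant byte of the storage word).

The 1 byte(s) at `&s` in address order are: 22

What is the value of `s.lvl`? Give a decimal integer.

-2

[0]=0x22 (little-endian) → word 0x22
lvl [0+:2] = (word>>0) & 0x3 = 2  ←
state [2+:2] = (word>>2) & 0x3 = 0
rsvd [4+:2] = (word>>4) & 0x3 = 2
slot [6+:2] = (word>>6) & 0x3 = 0
lvl signed 2b, MSB=1: 2 - 4 = -2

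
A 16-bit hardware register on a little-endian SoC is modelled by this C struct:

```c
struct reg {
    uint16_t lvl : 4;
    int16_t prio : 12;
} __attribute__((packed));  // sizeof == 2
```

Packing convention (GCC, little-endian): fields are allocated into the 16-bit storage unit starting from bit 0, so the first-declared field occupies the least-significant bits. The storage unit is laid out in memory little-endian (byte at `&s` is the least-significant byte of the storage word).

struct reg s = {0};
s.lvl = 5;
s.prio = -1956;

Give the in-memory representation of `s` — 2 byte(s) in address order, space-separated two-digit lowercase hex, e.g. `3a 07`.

lvl (4b) val=5 bits=0x5 at bit 0: 0x0005
prio (12b) val=-1956 bits=0x85c at bit 4: 0x85c5
word = 0x85c5 → little-endian bytes:
  [0]=0xc5  [1]=0x85

c5 85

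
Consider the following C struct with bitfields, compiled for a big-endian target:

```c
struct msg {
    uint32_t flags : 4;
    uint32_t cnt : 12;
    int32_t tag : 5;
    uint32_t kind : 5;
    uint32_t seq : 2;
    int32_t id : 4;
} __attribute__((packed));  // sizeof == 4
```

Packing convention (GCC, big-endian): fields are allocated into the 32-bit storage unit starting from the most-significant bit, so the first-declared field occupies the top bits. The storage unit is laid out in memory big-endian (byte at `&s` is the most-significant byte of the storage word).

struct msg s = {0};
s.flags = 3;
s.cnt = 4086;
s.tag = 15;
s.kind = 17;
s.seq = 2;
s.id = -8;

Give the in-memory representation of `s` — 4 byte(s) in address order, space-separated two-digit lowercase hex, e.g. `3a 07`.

3f f6 7c 68

[28+:4] flags=3 & 0xf = 0x3; word=0x30000000
[16+:12] cnt=4086 & 0xfff = 0xff6; word=0x3ff60000
[11+:5] tag=15 & 0x1f = 0xf; word=0x3ff67800
[6+:5] kind=17 & 0x1f = 0x11; word=0x3ff67c40
[4+:2] seq=2 & 0x3 = 0x2; word=0x3ff67c60
[0+:4] id=-8 & 0xf = 0x8; word=0x3ff67c68
word = 0x3ff67c68 → big-endian bytes:
  [0]=0x3f  [1]=0xf6  [2]=0x7c  [3]=0x68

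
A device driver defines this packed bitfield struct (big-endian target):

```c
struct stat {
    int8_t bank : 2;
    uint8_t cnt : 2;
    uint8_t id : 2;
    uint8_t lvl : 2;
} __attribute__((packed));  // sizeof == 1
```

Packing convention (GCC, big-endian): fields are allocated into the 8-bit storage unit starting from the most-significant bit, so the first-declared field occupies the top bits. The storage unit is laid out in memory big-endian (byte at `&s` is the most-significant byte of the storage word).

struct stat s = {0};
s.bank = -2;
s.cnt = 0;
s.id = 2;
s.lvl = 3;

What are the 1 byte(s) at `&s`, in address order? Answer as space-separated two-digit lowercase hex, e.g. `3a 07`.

[6+:2] bank=-2 & 0x3 = 0x2; word=0x80
[4+:2] cnt=0 & 0x3 = 0x0; word=0x80
[2+:2] id=2 & 0x3 = 0x2; word=0x88
[0+:2] lvl=3 & 0x3 = 0x3; word=0x8b
word = 0x8b → big-endian bytes:
  [0]=0x8b

8b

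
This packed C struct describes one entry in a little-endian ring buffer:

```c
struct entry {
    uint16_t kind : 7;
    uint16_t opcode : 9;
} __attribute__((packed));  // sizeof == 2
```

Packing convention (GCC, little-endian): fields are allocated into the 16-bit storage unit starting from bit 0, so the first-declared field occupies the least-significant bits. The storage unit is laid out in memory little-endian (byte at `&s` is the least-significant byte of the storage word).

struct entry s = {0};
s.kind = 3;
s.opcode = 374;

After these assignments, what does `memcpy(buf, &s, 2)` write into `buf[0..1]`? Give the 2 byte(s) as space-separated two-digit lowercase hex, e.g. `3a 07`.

03 bb

[0+:7] kind=3 & 0x7f = 0x3; word=0x0003
[7+:9] opcode=374 & 0x1ff = 0x176; word=0xbb03
word = 0xbb03 → little-endian bytes:
  [0]=0x03  [1]=0xbb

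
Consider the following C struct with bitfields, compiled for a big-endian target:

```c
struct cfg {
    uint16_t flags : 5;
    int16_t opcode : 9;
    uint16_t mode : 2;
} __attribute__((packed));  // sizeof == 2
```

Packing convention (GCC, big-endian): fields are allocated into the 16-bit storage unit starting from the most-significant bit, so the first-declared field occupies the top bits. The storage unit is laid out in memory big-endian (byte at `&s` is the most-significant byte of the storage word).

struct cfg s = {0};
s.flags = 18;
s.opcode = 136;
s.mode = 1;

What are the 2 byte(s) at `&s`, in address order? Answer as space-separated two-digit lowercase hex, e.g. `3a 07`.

92 21

flags (5b) val=18 bits=0x12 at bit 11: 0x9000
opcode (9b) val=136 bits=0x88 at bit 2: 0x9220
mode (2b) val=1 bits=0x1 at bit 0: 0x9221
word = 0x9221 → big-endian bytes:
  [0]=0x92  [1]=0x21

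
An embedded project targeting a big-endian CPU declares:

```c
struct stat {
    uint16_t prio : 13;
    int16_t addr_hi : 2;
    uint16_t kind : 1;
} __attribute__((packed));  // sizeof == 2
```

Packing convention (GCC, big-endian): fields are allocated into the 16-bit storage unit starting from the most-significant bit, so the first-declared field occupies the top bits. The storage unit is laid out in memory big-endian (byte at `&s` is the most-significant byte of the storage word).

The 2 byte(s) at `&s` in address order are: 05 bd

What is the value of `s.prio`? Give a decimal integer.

[0]=0x05 [1]=0xbd (big-endian) → word 0x05bd
prio [3+:13] = (word>>3) & 0x1fff = 183  ←
addr_hi [1+:2] = (word>>1) & 0x3 = 2
kind [0+:1] = (word>>0) & 0x1 = 1

183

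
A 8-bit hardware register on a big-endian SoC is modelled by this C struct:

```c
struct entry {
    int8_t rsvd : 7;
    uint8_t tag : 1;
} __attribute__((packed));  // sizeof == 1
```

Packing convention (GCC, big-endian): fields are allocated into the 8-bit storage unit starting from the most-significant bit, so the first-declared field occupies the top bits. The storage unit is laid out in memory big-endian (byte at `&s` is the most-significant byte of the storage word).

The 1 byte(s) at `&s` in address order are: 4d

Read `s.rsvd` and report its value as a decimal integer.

[0]=0x4d (big-endian) → word 0x4d
rsvd:7 @ bit 1 → (0x4d>>1)&0x7f = 0x26  ←
tag:1 @ bit 0 → (0x4d>>0)&0x1 = 0x1
rsvd signed 7b, MSB=0: value = 38

38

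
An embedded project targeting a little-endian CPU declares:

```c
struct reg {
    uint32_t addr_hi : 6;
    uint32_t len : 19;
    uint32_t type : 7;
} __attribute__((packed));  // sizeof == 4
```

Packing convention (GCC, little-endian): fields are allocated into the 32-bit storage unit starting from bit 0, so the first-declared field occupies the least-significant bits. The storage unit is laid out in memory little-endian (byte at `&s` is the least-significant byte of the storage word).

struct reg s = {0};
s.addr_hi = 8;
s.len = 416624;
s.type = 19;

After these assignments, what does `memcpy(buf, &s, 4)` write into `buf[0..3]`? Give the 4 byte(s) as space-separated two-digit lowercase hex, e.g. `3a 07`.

08 dc 96 27

[0+:6] addr_hi=8 & 0x3f = 0x8; word=0x00000008
[6+:19] len=416624 & 0x7ffff = 0x65b70; word=0x0196dc08
[25+:7] type=19 & 0x7f = 0x13; word=0x2796dc08
word = 0x2796dc08 → little-endian bytes:
  [0]=0x08  [1]=0xdc  [2]=0x96  [3]=0x27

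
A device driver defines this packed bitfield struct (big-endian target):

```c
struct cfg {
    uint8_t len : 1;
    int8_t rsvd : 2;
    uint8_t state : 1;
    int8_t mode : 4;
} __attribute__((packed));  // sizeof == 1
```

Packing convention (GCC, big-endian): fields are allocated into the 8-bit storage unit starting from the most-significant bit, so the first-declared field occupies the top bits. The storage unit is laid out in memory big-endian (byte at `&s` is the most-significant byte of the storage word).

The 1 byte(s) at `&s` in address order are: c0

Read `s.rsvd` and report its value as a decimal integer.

-2

[0]=0xc0 (big-endian) → word 0xc0
len:1 @ bit 7 → (0xc0>>7)&0x1 = 0x1
rsvd:2 @ bit 5 → (0xc0>>5)&0x3 = 0x2  ←
state:1 @ bit 4 → (0xc0>>4)&0x1 = 0x0
mode:4 @ bit 0 → (0xc0>>0)&0xf = 0x0
rsvd signed 2b, MSB=1: 2 - 4 = -2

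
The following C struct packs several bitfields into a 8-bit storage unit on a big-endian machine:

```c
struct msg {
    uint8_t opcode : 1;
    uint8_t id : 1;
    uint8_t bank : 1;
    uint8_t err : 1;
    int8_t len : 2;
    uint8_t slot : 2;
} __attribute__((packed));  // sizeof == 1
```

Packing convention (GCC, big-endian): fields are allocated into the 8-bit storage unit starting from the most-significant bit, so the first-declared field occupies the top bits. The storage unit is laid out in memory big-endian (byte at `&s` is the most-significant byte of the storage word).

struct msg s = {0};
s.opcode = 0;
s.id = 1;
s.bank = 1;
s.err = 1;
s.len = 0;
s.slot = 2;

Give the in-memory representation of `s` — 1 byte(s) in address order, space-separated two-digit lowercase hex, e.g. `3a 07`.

72

[7+:1] opcode=0 & 0x1 = 0x0; word=0x00
[6+:1] id=1 & 0x1 = 0x1; word=0x40
[5+:1] bank=1 & 0x1 = 0x1; word=0x60
[4+:1] err=1 & 0x1 = 0x1; word=0x70
[2+:2] len=0 & 0x3 = 0x0; word=0x70
[0+:2] slot=2 & 0x3 = 0x2; word=0x72
word = 0x72 → big-endian bytes:
  [0]=0x72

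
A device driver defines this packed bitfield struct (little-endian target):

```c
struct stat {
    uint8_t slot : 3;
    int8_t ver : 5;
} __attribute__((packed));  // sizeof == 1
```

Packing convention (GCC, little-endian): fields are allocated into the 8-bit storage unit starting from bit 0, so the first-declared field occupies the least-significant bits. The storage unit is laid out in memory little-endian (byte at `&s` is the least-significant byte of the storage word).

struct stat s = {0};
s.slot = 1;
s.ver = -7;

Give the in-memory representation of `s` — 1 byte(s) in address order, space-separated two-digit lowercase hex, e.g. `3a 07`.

[0+:3] slot=1 & 0x7 = 0x1; word=0x01
[3+:5] ver=-7 & 0x1f = 0x19; word=0xc9
word = 0xc9 → little-endian bytes:
  [0]=0xc9

c9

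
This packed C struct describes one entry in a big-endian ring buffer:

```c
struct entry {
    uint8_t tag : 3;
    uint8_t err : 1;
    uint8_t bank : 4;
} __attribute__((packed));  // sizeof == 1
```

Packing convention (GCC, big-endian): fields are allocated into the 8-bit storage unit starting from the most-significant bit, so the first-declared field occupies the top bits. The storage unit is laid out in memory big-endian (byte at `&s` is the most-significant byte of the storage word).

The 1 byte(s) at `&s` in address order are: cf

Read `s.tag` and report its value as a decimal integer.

6

[0]=0xcf (big-endian) → word 0xcf
tag:3 @ bit 5 → (0xcf>>5)&0x7 = 0x6  ←
err:1 @ bit 4 → (0xcf>>4)&0x1 = 0x0
bank:4 @ bit 0 → (0xcf>>0)&0xf = 0xf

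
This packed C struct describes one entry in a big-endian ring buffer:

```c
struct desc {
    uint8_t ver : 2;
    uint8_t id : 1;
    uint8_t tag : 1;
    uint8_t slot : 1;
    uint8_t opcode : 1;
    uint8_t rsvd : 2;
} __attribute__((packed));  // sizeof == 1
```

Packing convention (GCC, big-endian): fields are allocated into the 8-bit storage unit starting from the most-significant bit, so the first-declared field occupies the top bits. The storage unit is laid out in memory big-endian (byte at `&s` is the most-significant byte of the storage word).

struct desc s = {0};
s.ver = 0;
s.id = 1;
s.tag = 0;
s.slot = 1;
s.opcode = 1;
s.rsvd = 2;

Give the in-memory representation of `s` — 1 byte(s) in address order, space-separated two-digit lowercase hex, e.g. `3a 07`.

ver (2b) val=0 bits=0x0 at bit 6: 0x00
id (1b) val=1 bits=0x1 at bit 5: 0x20
tag (1b) val=0 bits=0x0 at bit 4: 0x20
slot (1b) val=1 bits=0x1 at bit 3: 0x28
opcode (1b) val=1 bits=0x1 at bit 2: 0x2c
rsvd (2b) val=2 bits=0x2 at bit 0: 0x2e
word = 0x2e → big-endian bytes:
  [0]=0x2e

2e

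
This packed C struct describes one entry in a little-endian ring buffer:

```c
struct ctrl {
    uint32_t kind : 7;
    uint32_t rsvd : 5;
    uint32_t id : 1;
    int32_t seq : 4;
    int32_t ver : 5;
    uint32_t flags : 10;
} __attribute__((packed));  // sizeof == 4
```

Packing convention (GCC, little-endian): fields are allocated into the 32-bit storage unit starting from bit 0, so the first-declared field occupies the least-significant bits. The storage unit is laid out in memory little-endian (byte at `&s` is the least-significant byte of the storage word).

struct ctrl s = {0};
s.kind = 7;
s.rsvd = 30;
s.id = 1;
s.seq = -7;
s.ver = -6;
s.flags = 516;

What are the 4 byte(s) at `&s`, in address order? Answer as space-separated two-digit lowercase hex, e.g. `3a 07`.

07 3f 35 81

kind (7b) val=7 bits=0x7 at bit 0: 0x00000007
rsvd (5b) val=30 bits=0x1e at bit 7: 0x00000f07
id (1b) val=1 bits=0x1 at bit 12: 0x00001f07
seq (4b) val=-7 bits=0x9 at bit 13: 0x00013f07
ver (5b) val=-6 bits=0x1a at bit 17: 0x00353f07
flags (10b) val=516 bits=0x204 at bit 22: 0x81353f07
word = 0x81353f07 → little-endian bytes:
  [0]=0x07  [1]=0x3f  [2]=0x35  [3]=0x81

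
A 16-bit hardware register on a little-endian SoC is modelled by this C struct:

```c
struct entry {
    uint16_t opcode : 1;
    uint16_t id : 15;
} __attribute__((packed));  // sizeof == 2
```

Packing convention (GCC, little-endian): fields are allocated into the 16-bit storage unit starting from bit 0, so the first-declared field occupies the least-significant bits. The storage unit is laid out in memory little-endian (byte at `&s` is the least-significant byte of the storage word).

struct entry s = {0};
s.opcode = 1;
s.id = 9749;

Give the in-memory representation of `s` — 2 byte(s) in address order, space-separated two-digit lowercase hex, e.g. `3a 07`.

opcode:1 = 1 → 0x1 << 0 → word 0x0001
id:15 = 9749 → 0x2615 << 1 → word 0x4c2b
word = 0x4c2b → little-endian bytes:
  [0]=0x2b  [1]=0x4c

2b 4c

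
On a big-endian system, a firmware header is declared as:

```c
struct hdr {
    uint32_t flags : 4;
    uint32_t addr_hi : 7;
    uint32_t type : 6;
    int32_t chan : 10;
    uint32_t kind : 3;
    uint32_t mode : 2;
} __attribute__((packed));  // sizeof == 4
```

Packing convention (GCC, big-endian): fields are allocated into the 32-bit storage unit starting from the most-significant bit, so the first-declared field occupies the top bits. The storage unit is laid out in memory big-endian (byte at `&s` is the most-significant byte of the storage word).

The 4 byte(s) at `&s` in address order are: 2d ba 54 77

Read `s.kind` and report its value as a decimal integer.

5

[0]=0x2d [1]=0xba [2]=0x54 [3]=0x77 (big-endian) → word 0x2dba5477
flags:4 @ bit 28 → (0x2dba5477>>28)&0xf = 0x2
addr_hi:7 @ bit 21 → (0x2dba5477>>21)&0x7f = 0x6d
type:6 @ bit 15 → (0x2dba5477>>15)&0x3f = 0x34
chan:10 @ bit 5 → (0x2dba5477>>5)&0x3ff = 0x2a3
kind:3 @ bit 2 → (0x2dba5477>>2)&0x7 = 0x5  ←
mode:2 @ bit 0 → (0x2dba5477>>0)&0x3 = 0x3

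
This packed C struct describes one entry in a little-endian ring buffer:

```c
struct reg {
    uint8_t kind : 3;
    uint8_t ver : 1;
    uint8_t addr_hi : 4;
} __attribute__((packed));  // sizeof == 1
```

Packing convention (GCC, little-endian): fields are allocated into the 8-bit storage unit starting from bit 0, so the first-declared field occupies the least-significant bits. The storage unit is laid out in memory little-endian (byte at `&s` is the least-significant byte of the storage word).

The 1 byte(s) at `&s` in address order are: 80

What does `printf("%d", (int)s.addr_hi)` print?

8

[0]=0x80 (little-endian) → word 0x80
kind [0+:3] = (word>>0) & 0x7 = 0
ver [3+:1] = (word>>3) & 0x1 = 0
addr_hi [4+:4] = (word>>4) & 0xf = 8  ←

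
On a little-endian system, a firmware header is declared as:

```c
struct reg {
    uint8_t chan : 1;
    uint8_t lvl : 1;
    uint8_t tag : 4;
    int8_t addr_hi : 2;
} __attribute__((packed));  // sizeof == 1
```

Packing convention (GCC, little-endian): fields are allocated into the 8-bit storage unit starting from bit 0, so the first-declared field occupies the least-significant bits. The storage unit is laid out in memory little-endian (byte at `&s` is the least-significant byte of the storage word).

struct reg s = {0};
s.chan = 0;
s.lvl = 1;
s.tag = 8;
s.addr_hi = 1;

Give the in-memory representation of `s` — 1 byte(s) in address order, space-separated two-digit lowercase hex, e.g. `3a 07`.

62

chan (1b) val=0 bits=0x0 at bit 0: 0x00
lvl (1b) val=1 bits=0x1 at bit 1: 0x02
tag (4b) val=8 bits=0x8 at bit 2: 0x22
addr_hi (2b) val=1 bits=0x1 at bit 6: 0x62
word = 0x62 → little-endian bytes:
  [0]=0x62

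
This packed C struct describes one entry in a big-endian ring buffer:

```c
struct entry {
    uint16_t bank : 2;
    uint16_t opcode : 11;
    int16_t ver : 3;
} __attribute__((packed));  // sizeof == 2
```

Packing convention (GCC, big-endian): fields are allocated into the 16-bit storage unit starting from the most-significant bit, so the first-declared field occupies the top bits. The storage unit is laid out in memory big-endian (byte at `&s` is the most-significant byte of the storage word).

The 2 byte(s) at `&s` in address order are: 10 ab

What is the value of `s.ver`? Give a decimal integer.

[0]=0x10 [1]=0xab (big-endian) → word 0x10ab
bank [14+:2] = (word>>14) & 0x3 = 0
opcode [3+:11] = (word>>3) & 0x7ff = 533
ver [0+:3] = (word>>0) & 0x7 = 3  ←
ver signed 3b, MSB=0: value = 3

3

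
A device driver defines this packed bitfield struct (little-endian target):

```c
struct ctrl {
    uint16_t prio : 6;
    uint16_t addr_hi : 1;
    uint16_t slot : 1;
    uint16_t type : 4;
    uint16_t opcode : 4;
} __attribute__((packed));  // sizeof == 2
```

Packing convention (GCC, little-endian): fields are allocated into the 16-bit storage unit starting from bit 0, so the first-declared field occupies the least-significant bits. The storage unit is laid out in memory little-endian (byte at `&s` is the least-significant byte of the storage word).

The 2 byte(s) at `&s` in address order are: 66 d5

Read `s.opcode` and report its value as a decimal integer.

[0]=0x66 [1]=0xd5 (little-endian) → word 0xd566
prio:6 @ bit 0 → (0xd566>>0)&0x3f = 0x26
addr_hi:1 @ bit 6 → (0xd566>>6)&0x1 = 0x1
slot:1 @ bit 7 → (0xd566>>7)&0x1 = 0x0
type:4 @ bit 8 → (0xd566>>8)&0xf = 0x5
opcode:4 @ bit 12 → (0xd566>>12)&0xf = 0xd  ←

13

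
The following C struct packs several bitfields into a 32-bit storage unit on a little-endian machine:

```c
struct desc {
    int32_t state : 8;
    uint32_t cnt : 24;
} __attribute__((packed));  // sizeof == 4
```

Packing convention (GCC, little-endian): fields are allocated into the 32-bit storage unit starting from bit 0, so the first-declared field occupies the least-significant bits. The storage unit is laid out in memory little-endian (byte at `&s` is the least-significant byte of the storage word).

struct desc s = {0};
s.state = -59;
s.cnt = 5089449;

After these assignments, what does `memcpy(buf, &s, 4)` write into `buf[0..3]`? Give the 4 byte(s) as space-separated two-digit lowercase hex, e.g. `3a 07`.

c5 a9 a8 4d

state:8 = -59 → 0xc5 << 0 → word 0x000000c5
cnt:24 = 5089449 → 0x4da8a9 << 8 → word 0x4da8a9c5
word = 0x4da8a9c5 → little-endian bytes:
  [0]=0xc5  [1]=0xa9  [2]=0xa8  [3]=0x4d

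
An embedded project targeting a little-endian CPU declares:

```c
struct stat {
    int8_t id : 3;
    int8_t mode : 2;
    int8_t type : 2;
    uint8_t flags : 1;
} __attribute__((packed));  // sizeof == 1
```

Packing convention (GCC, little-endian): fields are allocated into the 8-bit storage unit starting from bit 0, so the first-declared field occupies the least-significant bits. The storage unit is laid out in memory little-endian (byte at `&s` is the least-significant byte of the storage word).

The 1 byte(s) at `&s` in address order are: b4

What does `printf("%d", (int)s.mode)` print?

-2

[0]=0xb4 (little-endian) → word 0xb4
id [0+:3] = (word>>0) & 0x7 = 4
mode [3+:2] = (word>>3) & 0x3 = 2  ←
type [5+:2] = (word>>5) & 0x3 = 1
flags [7+:1] = (word>>7) & 0x1 = 1
mode signed 2b, MSB=1: 2 - 4 = -2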